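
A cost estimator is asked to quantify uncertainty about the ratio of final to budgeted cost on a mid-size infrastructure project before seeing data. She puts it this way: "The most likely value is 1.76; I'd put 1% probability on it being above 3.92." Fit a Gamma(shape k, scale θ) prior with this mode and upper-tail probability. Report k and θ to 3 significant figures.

k ≈ 8.5, θ ≈ 0.235

Gamma(k,θ) with k>1 has mode (k−1)θ, so θ = 1.76/(k−1).
Need P(X < 3.92) = 0.99 with θ tied to k this way. Start at k = 2, θ = 1.76: P(X<3.92) ≈ 0.652.
Too low — raise k to concentrate. Iterating converges to k ≈ 8.5.
Then θ = 1.76/(8.5−1) ≈ 0.235.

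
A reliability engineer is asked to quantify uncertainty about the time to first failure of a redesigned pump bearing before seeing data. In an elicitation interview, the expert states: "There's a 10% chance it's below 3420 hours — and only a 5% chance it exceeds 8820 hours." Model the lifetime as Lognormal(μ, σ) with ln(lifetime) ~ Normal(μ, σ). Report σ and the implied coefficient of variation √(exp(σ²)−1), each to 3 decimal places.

σ ≈ 0.324, CV ≈ 0.332

If T ~ Lognormal(μ,σ) then ln T ~ Normal(μ,σ), so the p-quantile of ln T is μ + z_p·σ.
ln(3420) = 8.137 and ln(8820) = 9.085; z_{0.1} = -1.282, z_{0.95} = 1.645.
σ = (9.085 − 8.137)/(1.645 − (-1.282)) = 0.324.
μ = 8.137 − (-1.282)·0.324 = 8.552.
CV = √(exp(σ²)−1) = √(exp(0.1048)−1) = 0.332.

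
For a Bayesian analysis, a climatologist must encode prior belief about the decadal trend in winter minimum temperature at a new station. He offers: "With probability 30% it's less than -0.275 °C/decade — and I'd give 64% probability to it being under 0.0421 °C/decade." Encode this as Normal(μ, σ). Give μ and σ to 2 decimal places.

μ = -0.09, σ = 0.36

The p-quantile of Normal(μ,σ) is μ + z_p·σ, with z_{0.3} = -0.5244 and z_{0.64} = 0.3585.
Eliminate σ: μ = (z₂·x₁ − z₁·x₂)/(z₂ − z₁) = (0.3585·-0.275 − (-0.5244)·0.0421)/0.8829 = -0.09.
Then σ = (x₂ − x₁)/(z₂ − z₁) = (0.0421 − -0.275)/0.8829 = 0.36.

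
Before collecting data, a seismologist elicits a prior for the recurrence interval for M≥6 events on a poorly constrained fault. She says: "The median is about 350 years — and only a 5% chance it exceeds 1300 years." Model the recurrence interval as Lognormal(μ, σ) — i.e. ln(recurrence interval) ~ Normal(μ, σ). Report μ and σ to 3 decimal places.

μ ≈ 5.858, σ ≈ 0.798

If T ~ Lognormal(μ,σ) then ln T ~ Normal(μ,σ), so the p-quantile of ln T is μ + z_p·σ.
ln(350) = 5.858 and ln(1300) = 7.17; z_{0.5} = 0, z_{0.95} = 1.645.
σ = (7.17 − 5.858)/(1.645 − (0)) = 0.798.
μ = 5.858 − (0)·0.798 = 5.858.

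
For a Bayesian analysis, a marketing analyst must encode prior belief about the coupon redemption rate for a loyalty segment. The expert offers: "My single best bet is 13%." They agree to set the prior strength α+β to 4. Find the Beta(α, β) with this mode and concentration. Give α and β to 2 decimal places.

α = 1.26, β = 2.74

For α,β > 1 the Beta mode is (α−1)/(α+β−2). With α+β = 4, the mode is (α−1)/2.
Set (α−1)/2 = 0.13 → α = 1 + 0.13·2 = 1.26.
β = 4 − α = 2.74.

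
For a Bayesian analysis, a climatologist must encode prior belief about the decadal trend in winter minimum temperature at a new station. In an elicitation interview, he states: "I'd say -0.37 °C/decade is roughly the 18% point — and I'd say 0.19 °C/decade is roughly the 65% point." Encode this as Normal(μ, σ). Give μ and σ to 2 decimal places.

For Normal(μ,σ), the p-quantile is μ + z_p·σ. Here z_{0.18} = -0.9154, z_{0.65} = 0.3853.
So -0.37 = μ − 0.9154σ and 0.19 = μ + 0.3853σ.
Subtracting: σ = (0.19 − -0.37)/(0.3853 − (-0.9154)) = 0.43.
Then μ = -0.37 − (-0.9154)·0.43 = 0.02.

μ = 0.02, σ = 0.43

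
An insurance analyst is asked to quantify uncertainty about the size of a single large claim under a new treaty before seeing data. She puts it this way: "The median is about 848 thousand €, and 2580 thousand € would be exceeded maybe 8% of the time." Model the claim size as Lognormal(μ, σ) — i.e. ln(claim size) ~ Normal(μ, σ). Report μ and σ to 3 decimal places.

If T ~ Lognormal(μ,σ) then ln T ~ Normal(μ,σ), so the p-quantile of ln T is μ + z_p·σ.
ln(848) = 6.743 and ln(2580) = 7.856; z_{0.5} = 0, z_{0.92} = 1.405.
σ = (7.856 − 6.743)/(1.405 − (0)) = 0.792.
μ = 6.743 − (0)·0.792 = 6.743.

μ ≈ 6.743, σ ≈ 0.792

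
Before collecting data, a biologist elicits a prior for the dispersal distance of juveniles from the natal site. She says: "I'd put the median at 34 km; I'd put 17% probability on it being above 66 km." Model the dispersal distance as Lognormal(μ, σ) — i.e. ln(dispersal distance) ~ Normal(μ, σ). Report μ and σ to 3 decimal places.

μ ≈ 3.526, σ ≈ 0.695

If T ~ Lognormal(μ,σ) then ln T ~ Normal(μ,σ), so the p-quantile of ln T is μ + z_p·σ.
ln(34) = 3.526 and ln(66) = 4.19; z_{0.5} = 0, z_{0.83} = 0.9542.
σ = (4.19 − 3.526)/(0.9542 − (0)) = 0.695.
μ = 3.526 − (0)·0.695 = 3.526.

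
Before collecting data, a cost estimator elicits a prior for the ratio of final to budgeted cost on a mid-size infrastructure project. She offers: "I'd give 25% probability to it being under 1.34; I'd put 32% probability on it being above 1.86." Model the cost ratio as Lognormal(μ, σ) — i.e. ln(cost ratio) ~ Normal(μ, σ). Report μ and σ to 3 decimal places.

If T ~ Lognormal(μ,σ) then ln T ~ Normal(μ,σ), so the p-quantile of ln T is μ + z_p·σ.
ln(1.34) = 0.2927 and ln(1.86) = 0.6206; z_{0.25} = -0.6745, z_{0.68} = 0.4677.
σ = (0.6206 − 0.2927)/(0.4677 − (-0.6745)) = 0.287.
μ = 0.2927 − (-0.6745)·0.287 = 0.486.

μ ≈ 0.486, σ ≈ 0.287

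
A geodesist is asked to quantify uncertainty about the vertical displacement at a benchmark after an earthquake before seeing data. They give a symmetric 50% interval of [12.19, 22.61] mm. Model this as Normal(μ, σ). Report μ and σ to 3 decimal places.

μ = 17.400, σ = 7.724

A symmetric 50% interval runs μ ± z·σ with z = 0.6745.
Half-width = 5.21, so σ = 5.21/0.6745 = 7.724.
μ is the interval midpoint, 17.400.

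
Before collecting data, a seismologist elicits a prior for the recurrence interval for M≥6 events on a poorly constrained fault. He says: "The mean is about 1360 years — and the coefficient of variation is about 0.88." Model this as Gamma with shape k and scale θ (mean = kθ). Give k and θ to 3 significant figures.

k ≈ 1.29, θ ≈ 1050

For Gamma(k, scale θ): mean = kθ, variance = kθ², so CV = 1/√k.
CV = 0.88, hence k = 1/CV² = 1.29.
Then θ = mean/k = 1360/1.29 = 1050.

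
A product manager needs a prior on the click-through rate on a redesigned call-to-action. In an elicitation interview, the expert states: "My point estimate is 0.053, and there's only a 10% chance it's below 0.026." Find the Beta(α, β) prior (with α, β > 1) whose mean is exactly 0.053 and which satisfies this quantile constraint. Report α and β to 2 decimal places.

α ≈ 4.88, β ≈ 87.16

With mean 0.053 fixed, write α = 0.053s, β = 0.947s where s = α+β.
Need P(θ < 0.026) = 0.1 under Beta(0.053s, 0.947s). Normal approximation: (q−m)/√(m(1−m)/s) ≈ z_{0.1} = -1.28, so s ≈ 0.053·0.947·(-1.28)²/(0.026−0.053)² = 113.1.
At s = 113.1: P(θ<0.026) ≈ 0.073. Adjusting to match 0.1 gives s ≈ 92.04.
So α = 0.053·92.04 ≈ 4.88, β = 0.947·92.04 ≈ 87.16.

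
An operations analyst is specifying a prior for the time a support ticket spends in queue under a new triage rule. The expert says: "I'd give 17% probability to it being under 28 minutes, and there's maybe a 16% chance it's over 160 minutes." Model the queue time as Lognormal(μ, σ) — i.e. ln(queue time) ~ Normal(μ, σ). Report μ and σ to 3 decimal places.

If T ~ Lognormal(μ,σ) then ln T ~ Normal(μ,σ), so the p-quantile of ln T is μ + z_p·σ.
ln(28) = 3.332 and ln(160) = 5.075; z_{0.17} = -0.9542, z_{0.84} = 0.9945.
σ = (5.075 − 3.332)/(0.9945 − (-0.9542)) = 0.894.
μ = 3.332 − (-0.9542)·0.894 = 4.186.

μ ≈ 4.186, σ ≈ 0.894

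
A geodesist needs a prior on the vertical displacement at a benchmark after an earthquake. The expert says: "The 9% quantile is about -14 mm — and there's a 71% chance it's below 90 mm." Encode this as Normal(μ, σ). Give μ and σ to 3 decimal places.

The p-quantile of Normal(μ,σ) is μ + z_p·σ, with z_{0.09} = -1.341 and z_{0.71} = 0.5534.
Eliminate σ: μ = (z₂·x₁ − z₁·x₂)/(z₂ − z₁) = (0.5534·-14 − (-1.341)·90)/1.894 = 59.616.
Then σ = (x₂ − x₁)/(z₂ − z₁) = (90 − -14)/1.894 = 54.906.

μ = 59.616, σ = 54.906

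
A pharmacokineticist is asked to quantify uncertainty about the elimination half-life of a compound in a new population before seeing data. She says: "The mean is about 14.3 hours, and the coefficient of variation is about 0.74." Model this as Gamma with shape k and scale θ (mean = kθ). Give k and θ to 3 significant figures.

For Gamma(k, scale θ): mean = kθ, variance = kθ², so CV = 1/√k.
CV = 0.74, hence k = 1/CV² = 1.83.
Then θ = mean/k = 14.3/1.83 = 7.83.

k ≈ 1.83, θ ≈ 7.83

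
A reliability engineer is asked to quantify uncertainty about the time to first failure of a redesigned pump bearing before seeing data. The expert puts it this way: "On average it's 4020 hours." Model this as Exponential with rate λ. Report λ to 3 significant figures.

λ ≈ 0.000249

Exponential mean = 1/λ, so λ = 1/4020.0 = 0.000249.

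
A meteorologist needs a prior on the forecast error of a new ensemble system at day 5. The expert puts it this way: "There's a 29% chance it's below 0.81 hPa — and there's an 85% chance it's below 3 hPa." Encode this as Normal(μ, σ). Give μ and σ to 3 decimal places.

The p-quantile of Normal(μ,σ) is μ + z_p·σ, with z_{0.29} = -0.5534 and z_{0.85} = 1.036.
Eliminate σ: μ = (z₂·x₁ − z₁·x₂)/(z₂ − z₁) = (1.036·0.81 − (-0.5534)·3)/1.59 = 1.572.
Then σ = (x₂ − x₁)/(z₂ − z₁) = (3 − 0.81)/1.59 = 1.378.

μ = 1.572, σ = 1.378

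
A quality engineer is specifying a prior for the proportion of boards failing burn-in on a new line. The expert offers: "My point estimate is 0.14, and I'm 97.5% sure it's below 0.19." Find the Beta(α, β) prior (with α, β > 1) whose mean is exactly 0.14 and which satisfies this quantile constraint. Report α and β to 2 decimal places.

α ≈ 29.32, β ≈ 180.13

With mean 0.14 fixed, write α = 0.14s, β = 0.86s where s = α+β.
Need P(θ < 0.19) = 0.975 under Beta(0.14s, 0.86s). Normal approximation: (q−m)/√(m(1−m)/s) ≈ z_{0.975} = 1.96, so s ≈ 0.14·0.86·(1.96)²/(0.19−0.14)² = 185.0.
At s = 185.0: P(θ<0.19) ≈ 0.968. Adjusting to match 0.975 gives s ≈ 209.46.
So α = 0.14·209.46 ≈ 29.32, β = 0.86·209.46 ≈ 180.13.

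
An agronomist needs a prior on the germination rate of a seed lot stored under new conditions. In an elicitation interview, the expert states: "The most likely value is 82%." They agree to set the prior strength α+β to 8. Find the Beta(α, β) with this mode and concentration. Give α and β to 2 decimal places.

α = 5.92, β = 2.08

For α,β > 1 the Beta mode is (α−1)/(α+β−2). With α+β = 8, the mode is (α−1)/6.
Set (α−1)/6 = 0.82 → α = 1 + 0.82·6 = 5.92.
β = 8 − α = 2.08.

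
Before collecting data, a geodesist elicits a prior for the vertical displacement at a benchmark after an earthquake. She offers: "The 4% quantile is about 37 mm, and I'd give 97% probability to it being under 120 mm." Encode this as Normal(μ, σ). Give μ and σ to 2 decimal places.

μ = 77.01, σ = 22.86

The p-quantile of Normal(μ,σ) is μ + z_p·σ, with z_{0.04} = -1.751 and z_{0.97} = 1.881.
Eliminate σ: μ = (z₂·x₁ − z₁·x₂)/(z₂ − z₁) = (1.881·37 − (-1.751)·120)/3.631 = 77.01.
Then σ = (x₂ − x₁)/(z₂ − z₁) = (120 − 37)/3.631 = 22.86.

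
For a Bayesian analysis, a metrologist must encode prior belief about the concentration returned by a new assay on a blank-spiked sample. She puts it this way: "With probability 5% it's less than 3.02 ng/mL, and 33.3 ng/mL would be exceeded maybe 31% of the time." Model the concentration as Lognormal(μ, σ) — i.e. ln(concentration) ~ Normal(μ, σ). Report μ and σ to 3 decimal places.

μ ≈ 2.950, σ ≈ 1.121

If T ~ Lognormal(μ,σ) then ln T ~ Normal(μ,σ), so the p-quantile of ln T is μ + z_p·σ.
ln(3.02) = 1.105 and ln(33.3) = 3.506; z_{0.05} = -1.645, z_{0.69} = 0.4959.
σ = (3.506 − 1.105)/(0.4959 − (-1.645)) = 1.121.
μ = 1.105 − (-1.645)·1.121 = 2.950.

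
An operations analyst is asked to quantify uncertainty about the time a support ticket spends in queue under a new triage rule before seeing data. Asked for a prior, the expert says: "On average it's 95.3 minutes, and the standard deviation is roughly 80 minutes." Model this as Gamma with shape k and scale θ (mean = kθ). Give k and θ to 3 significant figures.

For Gamma(k, scale θ): mean = kθ, variance = kθ², so CV = 1/√k.
CV = SD/mean = 80/95.3 = 0.8395, hence k = 1/CV² = 1.42.
Then θ = mean/k = 95.3/1.42 = 67.2.

k ≈ 1.42, θ ≈ 67.2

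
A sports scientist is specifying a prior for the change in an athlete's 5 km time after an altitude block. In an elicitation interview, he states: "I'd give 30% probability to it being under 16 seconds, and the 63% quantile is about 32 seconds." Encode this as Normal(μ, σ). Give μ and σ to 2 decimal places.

For Normal(μ,σ), the p-quantile is μ + z_p·σ. Here z_{0.3} = -0.5244, z_{0.63} = 0.3319.
So 16 = μ − 0.5244σ and 32 = μ + 0.3319σ.
Subtracting: σ = (32 − 16)/(0.3319 − (-0.5244)) = 18.69.
Then μ = 16 − (-0.5244)·18.69 = 25.80.

μ = 25.80, σ = 18.69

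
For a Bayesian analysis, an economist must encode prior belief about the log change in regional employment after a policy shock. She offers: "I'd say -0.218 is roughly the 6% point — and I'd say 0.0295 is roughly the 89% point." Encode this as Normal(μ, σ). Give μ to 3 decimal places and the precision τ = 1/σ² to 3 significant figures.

μ = -0.080, τ = 126

The p-quantile of Normal(μ,σ) is μ + z_p·σ, with z_{0.06} = -1.555 and z_{0.89} = 1.227.
Eliminate σ: μ = (z₂·x₁ − z₁·x₂)/(z₂ − z₁) = (1.227·-0.218 − (-1.555)·0.0295)/2.781 = -0.080.
Then σ = (x₂ − x₁)/(z₂ − z₁) = (0.0295 − -0.218)/2.781 = 0.089.
Precision τ = 1/σ² = 1/0.08899² = 126.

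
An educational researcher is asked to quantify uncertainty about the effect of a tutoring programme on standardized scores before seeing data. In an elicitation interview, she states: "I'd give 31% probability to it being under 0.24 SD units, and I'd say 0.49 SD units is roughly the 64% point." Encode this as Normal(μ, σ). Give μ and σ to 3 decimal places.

μ = 0.385, σ = 0.293

The p-quantile of Normal(μ,σ) is μ + z_p·σ, with z_{0.31} = -0.4959 and z_{0.64} = 0.3585.
Eliminate σ: μ = (z₂·x₁ − z₁·x₂)/(z₂ − z₁) = (0.3585·0.24 − (-0.4959)·0.49)/0.8543 = 0.385.
Then σ = (x₂ − x₁)/(z₂ − z₁) = (0.49 − 0.24)/0.8543 = 0.293.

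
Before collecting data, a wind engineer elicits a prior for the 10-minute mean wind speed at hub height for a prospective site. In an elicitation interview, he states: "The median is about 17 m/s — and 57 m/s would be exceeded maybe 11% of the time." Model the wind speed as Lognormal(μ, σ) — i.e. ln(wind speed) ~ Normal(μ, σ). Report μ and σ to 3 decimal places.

μ ≈ 2.833, σ ≈ 0.986

If T ~ Lognormal(μ,σ) then ln T ~ Normal(μ,σ), so the p-quantile of ln T is μ + z_p·σ.
ln(17) = 2.833 and ln(57) = 4.043; z_{0.5} = 0, z_{0.89} = 1.227.
σ = (4.043 − 2.833)/(1.227 − (0)) = 0.986.
μ = 2.833 − (0)·0.986 = 2.833.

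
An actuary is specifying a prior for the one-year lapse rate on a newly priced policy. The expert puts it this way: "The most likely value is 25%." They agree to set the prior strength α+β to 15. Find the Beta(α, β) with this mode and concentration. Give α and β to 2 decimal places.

For α,β > 1 the Beta mode is (α−1)/(α+β−2). With α+β = 15, the mode is (α−1)/13.
Set (α−1)/13 = 0.25 → α = 1 + 0.25·13 = 4.25.
β = 15 − α = 10.75.

α = 4.25, β = 10.75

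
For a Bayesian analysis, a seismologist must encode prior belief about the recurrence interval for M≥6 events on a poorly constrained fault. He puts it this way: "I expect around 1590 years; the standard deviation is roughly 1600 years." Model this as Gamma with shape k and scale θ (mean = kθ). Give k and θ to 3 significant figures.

k ≈ 0.988, θ ≈ 1610

For Gamma(k, scale θ): mean = kθ, variance = kθ², so CV = 1/√k.
CV = SD/mean = 1600/1590 = 1.006, hence k = 1/CV² = 0.988.
Then θ = mean/k = 1590/0.988 = 1610.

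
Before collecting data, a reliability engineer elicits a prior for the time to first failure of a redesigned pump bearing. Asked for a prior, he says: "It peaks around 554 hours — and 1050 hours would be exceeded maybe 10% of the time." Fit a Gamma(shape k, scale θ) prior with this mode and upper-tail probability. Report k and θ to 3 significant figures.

k ≈ 5.68, θ ≈ 118

Gamma(k,θ) with k>1 has mode (k−1)θ, so θ = 554/(k−1).
Need P(X < 1050) = 0.9 with θ tied to k this way. Start at k = 2, θ = 554: P(X<1050) ≈ 0.565.
Too low — raise k to concentrate. Iterating converges to k ≈ 5.68.
Then θ = 554/(5.68−1) ≈ 118.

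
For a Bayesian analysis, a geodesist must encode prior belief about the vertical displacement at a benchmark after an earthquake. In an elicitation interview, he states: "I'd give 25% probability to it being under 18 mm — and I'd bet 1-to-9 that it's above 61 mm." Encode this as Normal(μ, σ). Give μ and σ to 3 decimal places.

μ = 32.827, σ = 21.983

The p-quantile of Normal(μ,σ) is μ + z_p·σ, with z_{0.25} = -0.6745 and z_{0.9} = 1.282.
Eliminate σ: μ = (z₂·x₁ − z₁·x₂)/(z₂ − z₁) = (1.282·18 − (-0.6745)·61)/1.956 = 32.827.
Then σ = (x₂ − x₁)/(z₂ − z₁) = (61 − 18)/1.956 = 21.983.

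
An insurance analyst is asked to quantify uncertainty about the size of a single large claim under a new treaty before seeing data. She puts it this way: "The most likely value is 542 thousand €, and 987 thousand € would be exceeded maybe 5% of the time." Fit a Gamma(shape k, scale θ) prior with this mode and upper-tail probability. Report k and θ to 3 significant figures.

k ≈ 8.75, θ ≈ 69.9

Gamma(k,θ) with k>1 has mode (k−1)θ, so θ = 542/(k−1).
Need P(X < 987) = 0.95 with θ tied to k this way. Start at k = 2, θ = 542: P(X<987) ≈ 0.543.
Too low — raise k to concentrate. Iterating converges to k ≈ 8.75.
Then θ = 542/(8.75−1) ≈ 69.9.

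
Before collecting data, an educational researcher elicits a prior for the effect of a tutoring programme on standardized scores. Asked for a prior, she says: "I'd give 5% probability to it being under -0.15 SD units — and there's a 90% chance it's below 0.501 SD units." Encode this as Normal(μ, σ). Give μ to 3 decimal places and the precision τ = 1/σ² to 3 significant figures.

The p-quantile of Normal(μ,σ) is μ + z_p·σ, with z_{0.05} = -1.645 and z_{0.9} = 1.282.
Eliminate σ: μ = (z₂·x₁ − z₁·x₂)/(z₂ − z₁) = (1.282·-0.15 − (-1.645)·0.501)/2.926 = 0.216.
Then σ = (x₂ − x₁)/(z₂ − z₁) = (0.501 − -0.15)/2.926 = 0.222.
Precision τ = 1/σ² = 1/0.2225² = 20.2.

μ = 0.216, τ = 20.2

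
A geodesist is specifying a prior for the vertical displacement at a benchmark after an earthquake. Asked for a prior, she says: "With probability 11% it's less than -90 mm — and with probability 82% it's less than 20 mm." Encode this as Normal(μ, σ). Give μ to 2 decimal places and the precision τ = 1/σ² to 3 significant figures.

μ = -27.01, τ = 0.000379

The p-quantile of Normal(μ,σ) is μ + z_p·σ, with z_{0.11} = -1.227 and z_{0.82} = 0.9154.
Eliminate σ: μ = (z₂·x₁ − z₁·x₂)/(z₂ − z₁) = (0.9154·-90 − (-1.227)·20)/2.142 = -27.01.
Then σ = (x₂ − x₁)/(z₂ − z₁) = (20 − -90)/2.142 = 51.36.
Precision τ = 1/σ² = 1/51.36² = 0.000379.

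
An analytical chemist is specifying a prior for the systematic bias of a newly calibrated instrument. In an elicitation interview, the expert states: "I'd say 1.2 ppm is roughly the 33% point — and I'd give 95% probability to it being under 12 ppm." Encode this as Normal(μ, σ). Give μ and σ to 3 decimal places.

The p-quantile of Normal(μ,σ) is μ + z_p·σ, with z_{0.33} = -0.4399 and z_{0.95} = 1.645.
Eliminate σ: μ = (z₂·x₁ − z₁·x₂)/(z₂ − z₁) = (1.645·1.2 − (-0.4399)·12)/2.085 = 3.479.
Then σ = (x₂ − x₁)/(z₂ − z₁) = (12 − 1.2)/2.085 = 5.180.

μ = 3.479, σ = 5.180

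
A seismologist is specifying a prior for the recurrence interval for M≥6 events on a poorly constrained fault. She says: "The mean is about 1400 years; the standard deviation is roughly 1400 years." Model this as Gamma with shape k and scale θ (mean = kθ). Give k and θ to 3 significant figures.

k ≈ 1, θ ≈ 1400

For Gamma(k, scale θ): mean = kθ, variance = kθ², so CV = 1/√k.
CV = SD/mean = 1400/1400 = 1, hence k = 1/CV² = 1.
Then θ = mean/k = 1400/1 = 1400.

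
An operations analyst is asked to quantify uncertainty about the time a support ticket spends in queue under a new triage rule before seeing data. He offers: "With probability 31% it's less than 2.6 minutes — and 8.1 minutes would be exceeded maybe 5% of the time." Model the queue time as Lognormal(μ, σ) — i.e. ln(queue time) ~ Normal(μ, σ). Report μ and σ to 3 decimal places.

If T ~ Lognormal(μ,σ) then ln T ~ Normal(μ,σ), so the p-quantile of ln T is μ + z_p·σ.
ln(2.6) = 0.9555 and ln(8.1) = 2.092; z_{0.31} = -0.4959, z_{0.95} = 1.645.
σ = (2.092 − 0.9555)/(1.645 − (-0.4959)) = 0.531.
μ = 0.9555 − (-0.4959)·0.531 = 1.219.

μ ≈ 1.219, σ ≈ 0.531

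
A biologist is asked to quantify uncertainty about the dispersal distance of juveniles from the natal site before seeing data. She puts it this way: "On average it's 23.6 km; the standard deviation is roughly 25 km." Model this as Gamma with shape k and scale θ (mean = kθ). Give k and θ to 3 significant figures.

For Gamma(k, scale θ): mean = kθ, variance = kθ², so CV = 1/√k.
CV = SD/mean = 25/23.6 = 1.059, hence k = 1/CV² = 0.891.
Then θ = mean/k = 23.6/0.891 = 26.5.

k ≈ 0.891, θ ≈ 26.5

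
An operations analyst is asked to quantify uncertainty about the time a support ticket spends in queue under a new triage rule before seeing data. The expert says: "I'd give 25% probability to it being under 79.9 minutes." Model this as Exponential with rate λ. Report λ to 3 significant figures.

λ ≈ 0.0036

P(T < 79.9) = 1 − e^(−λ·79.9) = 0.25, so λ = −ln(1−0.25)/79.9 = −ln(0.75)/79.9 = 0.0036.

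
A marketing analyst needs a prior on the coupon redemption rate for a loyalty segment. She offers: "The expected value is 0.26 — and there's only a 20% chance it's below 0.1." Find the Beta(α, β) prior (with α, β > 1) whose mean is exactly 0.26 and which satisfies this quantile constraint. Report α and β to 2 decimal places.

With mean 0.26 fixed, write α = 0.26s, β = 0.74s where s = α+β.
Need P(θ < 0.1) = 0.2 under Beta(0.26s, 0.74s). Normal approximation: (q−m)/√(m(1−m)/s) ≈ z_{0.2} = -0.842, so s ≈ 0.26·0.74·(-0.842)²/(0.1−0.26)² = 5.3.
At s = 5.3: P(θ<0.1) ≈ 0.201. Adjusting to match 0.2 gives s ≈ 5.34.
So α = 0.26·5.34 ≈ 1.39, β = 0.74·5.34 ≈ 3.95.

α ≈ 1.39, β ≈ 3.95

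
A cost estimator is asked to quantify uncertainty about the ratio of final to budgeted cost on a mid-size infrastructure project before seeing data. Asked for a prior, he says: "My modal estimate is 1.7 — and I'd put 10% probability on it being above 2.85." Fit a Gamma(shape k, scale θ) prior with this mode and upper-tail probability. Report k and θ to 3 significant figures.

k ≈ 8.08, θ ≈ 0.24

Gamma(k,θ) with k>1 has mode (k−1)θ, so θ = 1.7/(k−1).
Need P(X < 2.85) = 0.9 with θ tied to k this way. Start at k = 2, θ = 1.7: P(X<2.85) ≈ 0.499.
Too low — raise k to concentrate. Iterating converges to k ≈ 8.08.
Then θ = 1.7/(8.08−1) ≈ 0.24.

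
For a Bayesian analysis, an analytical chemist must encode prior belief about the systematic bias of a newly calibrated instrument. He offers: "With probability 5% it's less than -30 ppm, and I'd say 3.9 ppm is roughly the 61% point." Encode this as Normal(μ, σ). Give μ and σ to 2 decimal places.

For Normal(μ,σ), the p-quantile is μ + z_p·σ. Here z_{0.05} = -1.645, z_{0.61} = 0.2793.
So -30 = μ − 1.645σ and 3.9 = μ + 0.2793σ.
Subtracting: σ = (3.9 − -30)/(0.2793 − (-1.645)) = 17.62.
Then μ = -30 − (-1.645)·17.62 = -1.02.

μ = -1.02, σ = 17.62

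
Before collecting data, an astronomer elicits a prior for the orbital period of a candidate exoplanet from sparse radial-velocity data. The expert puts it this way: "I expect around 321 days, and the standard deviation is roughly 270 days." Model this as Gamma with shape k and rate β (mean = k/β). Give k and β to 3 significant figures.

For Gamma(k, rate β): mean = k/β, variance = k/β², so CV = 1/√k.
CV = SD/mean = 270/321 = 0.8411, hence k = 1/CV² = 1.41.
Then β = k/mean = 1.41/321 = 0.0044.

k ≈ 1.41, β ≈ 0.0044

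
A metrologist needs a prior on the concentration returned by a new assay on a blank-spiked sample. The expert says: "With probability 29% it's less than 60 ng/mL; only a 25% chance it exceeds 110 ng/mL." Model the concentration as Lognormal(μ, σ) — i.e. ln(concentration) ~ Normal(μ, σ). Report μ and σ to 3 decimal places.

μ ≈ 4.368, σ ≈ 0.494

If T ~ Lognormal(μ,σ) then ln T ~ Normal(μ,σ), so the p-quantile of ln T is μ + z_p·σ.
ln(60) = 4.094 and ln(110) = 4.7; z_{0.29} = -0.5534, z_{0.75} = 0.6745.
σ = (4.7 − 4.094)/(0.6745 − (-0.5534)) = 0.494.
μ = 4.094 − (-0.5534)·0.494 = 4.368.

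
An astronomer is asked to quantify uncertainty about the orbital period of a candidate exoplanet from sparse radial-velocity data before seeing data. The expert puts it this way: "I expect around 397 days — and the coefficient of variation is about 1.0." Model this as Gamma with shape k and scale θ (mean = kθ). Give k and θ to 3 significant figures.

k ≈ 1, θ ≈ 397

For Gamma(k, scale θ): mean = kθ, variance = kθ², so CV = 1/√k.
CV = 1.0, hence k = 1/CV² = 1.
Then θ = mean/k = 397/1 = 397.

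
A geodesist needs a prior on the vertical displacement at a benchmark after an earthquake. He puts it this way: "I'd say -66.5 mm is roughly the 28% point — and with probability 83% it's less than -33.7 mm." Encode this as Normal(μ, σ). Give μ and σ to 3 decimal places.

For Normal(μ,σ), the p-quantile is μ + z_p·σ. Here z_{0.28} = -0.5828, z_{0.83} = 0.9542.
So -66.5 = μ − 0.5828σ and -33.7 = μ + 0.9542σ.
Subtracting: σ = (-33.7 − -66.5)/(0.9542 − (-0.5828)) = 21.340.
Then μ = -66.5 − (-0.5828)·21.340 = -54.062.

μ = -54.062, σ = 21.340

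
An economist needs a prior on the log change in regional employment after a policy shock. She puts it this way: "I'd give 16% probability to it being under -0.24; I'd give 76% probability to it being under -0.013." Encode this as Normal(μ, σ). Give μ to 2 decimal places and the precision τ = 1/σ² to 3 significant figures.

The p-quantile of Normal(μ,σ) is μ + z_p·σ, with z_{0.16} = -0.9945 and z_{0.76} = 0.7063.
Eliminate σ: μ = (z₂·x₁ − z₁·x₂)/(z₂ − z₁) = (0.7063·-0.24 − (-0.9945)·-0.013)/1.701 = -0.11.
Then σ = (x₂ − x₁)/(z₂ − z₁) = (-0.013 − -0.24)/1.701 = 0.13.
Precision τ = 1/σ² = 1/0.1335² = 56.1.

μ = -0.11, τ = 56.1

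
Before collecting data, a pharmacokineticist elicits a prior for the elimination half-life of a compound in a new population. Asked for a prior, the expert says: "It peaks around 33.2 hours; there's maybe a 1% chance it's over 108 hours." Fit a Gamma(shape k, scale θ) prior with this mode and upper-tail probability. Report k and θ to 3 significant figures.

k ≈ 4.17, θ ≈ 10.5

Gamma(k,θ) with k>1 has mode (k−1)θ, so θ = 33.2/(k−1).
Need P(X < 108) = 0.99 with θ tied to k this way. Start at k = 2, θ = 33.2: P(X<108) ≈ 0.836.
Too low — raise k to concentrate. Iterating converges to k ≈ 4.17.
Then θ = 33.2/(4.17−1) ≈ 10.5.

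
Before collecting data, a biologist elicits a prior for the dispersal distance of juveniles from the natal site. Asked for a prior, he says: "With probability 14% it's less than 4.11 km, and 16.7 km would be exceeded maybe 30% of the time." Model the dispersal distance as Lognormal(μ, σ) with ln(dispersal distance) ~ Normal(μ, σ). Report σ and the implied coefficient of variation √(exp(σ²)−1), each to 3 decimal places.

If T ~ Lognormal(μ,σ) then ln T ~ Normal(μ,σ), so the p-quantile of ln T is μ + z_p·σ.
ln(4.11) = 1.413 and ln(16.7) = 2.815; z_{0.14} = -1.08, z_{0.7} = 0.5244.
σ = (2.815 − 1.413)/(0.5244 − (-1.08)) = 0.874.
μ = 1.413 − (-1.08)·0.874 = 2.357.
CV = √(exp(σ²)−1) = √(exp(0.7633)−1) = 1.070.

σ ≈ 0.874, CV ≈ 1.070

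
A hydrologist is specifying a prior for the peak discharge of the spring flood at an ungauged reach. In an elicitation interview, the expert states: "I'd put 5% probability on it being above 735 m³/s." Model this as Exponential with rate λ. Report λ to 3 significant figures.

λ ≈ 0.00408

P(T > 735.0) = e^(−λ·735.0) = 0.05, so λ = −ln(0.05)/735.0 = 0.00408.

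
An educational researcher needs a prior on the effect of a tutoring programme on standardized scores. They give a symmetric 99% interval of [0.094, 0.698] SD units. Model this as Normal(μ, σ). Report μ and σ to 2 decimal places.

A symmetric 99% interval runs μ ± z·σ with z = 2.576.
Half-width = 0.302, so σ = 0.302/2.576 = 0.12.
μ is the interval midpoint, 0.40.

μ = 0.40, σ = 0.12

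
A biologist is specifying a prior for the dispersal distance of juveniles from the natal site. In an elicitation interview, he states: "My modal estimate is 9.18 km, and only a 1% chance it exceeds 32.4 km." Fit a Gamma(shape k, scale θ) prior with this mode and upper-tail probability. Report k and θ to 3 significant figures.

Gamma(k,θ) with k>1 has mode (k−1)θ, so θ = 9.18/(k−1).
Need P(X < 32.4) = 0.99 with θ tied to k this way. Start at k = 2, θ = 9.18: P(X<32.4) ≈ 0.867.
Too low — raise k to concentrate. Iterating converges to k ≈ 3.72.
Then θ = 9.18/(3.72−1) ≈ 3.38.

k ≈ 3.72, θ ≈ 3.38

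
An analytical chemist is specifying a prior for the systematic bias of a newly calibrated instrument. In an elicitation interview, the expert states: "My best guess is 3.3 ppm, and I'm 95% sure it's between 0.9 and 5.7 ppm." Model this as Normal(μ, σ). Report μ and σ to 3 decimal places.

A symmetric 95% interval runs μ ± z·σ with z = 1.96.
Half-width = 2.4, so σ = 2.4/1.96 = 1.225.
μ is the stated best guess, 3.300.

μ = 3.300, σ = 1.225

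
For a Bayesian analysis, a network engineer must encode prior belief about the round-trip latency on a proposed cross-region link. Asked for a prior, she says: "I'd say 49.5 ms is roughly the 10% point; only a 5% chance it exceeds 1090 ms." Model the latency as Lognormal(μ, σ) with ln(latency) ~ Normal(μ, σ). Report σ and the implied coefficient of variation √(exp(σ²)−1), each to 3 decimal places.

σ ≈ 1.057, CV ≈ 1.433

If T ~ Lognormal(μ,σ) then ln T ~ Normal(μ,σ), so the p-quantile of ln T is μ + z_p·σ.
ln(49.5) = 3.902 and ln(1090) = 6.994; z_{0.1} = -1.282, z_{0.95} = 1.645.
σ = (6.994 − 3.902)/(1.645 − (-1.282)) = 1.057.
μ = 3.902 − (-1.282)·1.057 = 5.256.
CV = √(exp(σ²)−1) = √(exp(1.1163)−1) = 1.433.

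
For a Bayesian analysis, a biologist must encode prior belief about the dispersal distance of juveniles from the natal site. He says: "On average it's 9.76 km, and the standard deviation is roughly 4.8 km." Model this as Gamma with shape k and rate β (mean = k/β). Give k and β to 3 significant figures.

For Gamma(k, rate β): mean = k/β, variance = k/β², so CV = 1/√k.
CV = SD/mean = 4.8/9.76 = 0.4918, hence k = 1/CV² = 4.13.
Then β = k/mean = 4.13/9.76 = 0.424.

k ≈ 4.13, β ≈ 0.424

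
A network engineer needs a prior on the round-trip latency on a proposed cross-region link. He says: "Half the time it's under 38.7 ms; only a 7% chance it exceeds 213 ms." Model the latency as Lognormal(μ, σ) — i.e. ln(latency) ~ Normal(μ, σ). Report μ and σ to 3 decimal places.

If T ~ Lognormal(μ,σ) then ln T ~ Normal(μ,σ), so the p-quantile of ln T is μ + z_p·σ.
ln(38.7) = 3.656 and ln(213) = 5.361; z_{0.5} = 0, z_{0.93} = 1.476.
σ = (5.361 − 3.656)/(1.476 − (0)) = 1.156.
μ = 3.656 − (0)·1.156 = 3.656.

μ ≈ 3.656, σ ≈ 1.156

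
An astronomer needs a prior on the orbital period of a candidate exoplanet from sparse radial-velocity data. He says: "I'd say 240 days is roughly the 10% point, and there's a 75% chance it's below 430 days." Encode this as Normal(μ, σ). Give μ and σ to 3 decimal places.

μ = 364.483, σ = 97.135

For Normal(μ,σ), the p-quantile is μ + z_p·σ. Here z_{0.1} = -1.282, z_{0.75} = 0.6745.
So 240 = μ − 1.282σ and 430 = μ + 0.6745σ.
Subtracting: σ = (430 − 240)/(0.6745 − (-1.282)) = 97.135.
Then μ = 240 − (-1.282)·97.135 = 364.483.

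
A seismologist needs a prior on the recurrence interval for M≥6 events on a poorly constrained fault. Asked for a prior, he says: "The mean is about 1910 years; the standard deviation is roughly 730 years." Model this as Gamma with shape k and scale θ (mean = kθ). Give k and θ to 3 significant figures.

k ≈ 6.85, θ ≈ 279

For Gamma(k, scale θ): mean = kθ, variance = kθ², so CV = 1/√k.
CV = SD/mean = 730/1910 = 0.3822, hence k = 1/CV² = 6.85.
Then θ = mean/k = 1910/6.85 = 279.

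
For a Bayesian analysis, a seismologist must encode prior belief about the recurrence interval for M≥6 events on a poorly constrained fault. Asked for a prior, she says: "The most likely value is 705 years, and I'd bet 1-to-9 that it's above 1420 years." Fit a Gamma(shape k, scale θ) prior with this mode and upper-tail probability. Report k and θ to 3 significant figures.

Gamma(k,θ) with k>1 has mode (k−1)θ, so θ = 705/(k−1).
Need P(X < 1420) = 0.9 with θ tied to k this way. Start at k = 2, θ = 705: P(X<1420) ≈ 0.598.
Too low — raise k to concentrate. Iterating converges to k ≈ 4.91.
Then θ = 705/(4.91−1) ≈ 180.

k ≈ 4.91, θ ≈ 180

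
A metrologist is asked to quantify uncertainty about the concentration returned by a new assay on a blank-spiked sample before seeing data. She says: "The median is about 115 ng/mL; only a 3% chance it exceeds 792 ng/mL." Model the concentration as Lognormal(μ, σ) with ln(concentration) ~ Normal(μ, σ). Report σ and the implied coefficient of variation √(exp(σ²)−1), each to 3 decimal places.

If T ~ Lognormal(μ,σ) then ln T ~ Normal(μ,σ), so the p-quantile of ln T is μ + z_p·σ.
ln(115) = 4.745 and ln(792) = 6.675; z_{0.5} = 0, z_{0.97} = 1.881.
σ = (6.675 − 4.745)/(1.881 − (0)) = 1.026.
μ = 4.745 − (0)·1.026 = 4.745.
CV = √(exp(σ²)−1) = √(exp(1.0526)−1) = 1.366.

σ ≈ 1.026, CV ≈ 1.366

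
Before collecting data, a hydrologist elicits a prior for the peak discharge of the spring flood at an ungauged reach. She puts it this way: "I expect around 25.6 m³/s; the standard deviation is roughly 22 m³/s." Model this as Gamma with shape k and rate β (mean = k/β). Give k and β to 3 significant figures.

k ≈ 1.35, β ≈ 0.0529

For Gamma(k, rate β): mean = k/β, variance = k/β², so CV = 1/√k.
CV = SD/mean = 22/25.6 = 0.8594, hence k = 1/CV² = 1.35.
Then β = k/mean = 1.35/25.6 = 0.0529.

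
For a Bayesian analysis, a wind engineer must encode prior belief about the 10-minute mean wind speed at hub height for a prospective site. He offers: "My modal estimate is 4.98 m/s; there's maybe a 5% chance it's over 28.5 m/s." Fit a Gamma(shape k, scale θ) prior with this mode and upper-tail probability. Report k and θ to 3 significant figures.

Gamma(k,θ) with k>1 has mode (k−1)θ, so θ = 4.98/(k−1).
Need P(X < 28.5) = 0.95 with θ tied to k this way. Start at k = 2, θ = 4.98: P(X<28.5) ≈ 0.978.
Too high — lower k to spread out. Iterating converges to k ≈ 1.76.
Then θ = 4.98/(1.76−1) ≈ 6.55.

k ≈ 1.76, θ ≈ 6.55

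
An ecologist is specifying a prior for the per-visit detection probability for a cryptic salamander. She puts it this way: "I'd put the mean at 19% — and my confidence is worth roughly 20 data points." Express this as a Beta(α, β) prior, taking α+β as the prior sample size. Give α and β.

Under the effective-sample-size interpretation, Beta(α, β) has prior mean α/(α+β) and prior sample size α+β.
So α+β = 20 and α/(α+β) = 0.19, giving α = 0.19·20 = 3.8 and β = 20 − 3.8 = 16.2.

α = 3.8, β = 16.2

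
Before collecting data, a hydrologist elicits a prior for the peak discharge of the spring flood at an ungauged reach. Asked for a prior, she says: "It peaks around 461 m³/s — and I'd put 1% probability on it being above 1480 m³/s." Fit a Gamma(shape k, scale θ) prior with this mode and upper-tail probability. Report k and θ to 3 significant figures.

Gamma(k,θ) with k>1 has mode (k−1)θ, so θ = 461/(k−1).
Need P(X < 1480) = 0.99 with θ tied to k this way. Start at k = 2, θ = 461: P(X<1480) ≈ 0.830.
Too low — raise k to concentrate. Iterating converges to k ≈ 4.25.
Then θ = 461/(4.25−1) ≈ 142.

k ≈ 4.25, θ ≈ 142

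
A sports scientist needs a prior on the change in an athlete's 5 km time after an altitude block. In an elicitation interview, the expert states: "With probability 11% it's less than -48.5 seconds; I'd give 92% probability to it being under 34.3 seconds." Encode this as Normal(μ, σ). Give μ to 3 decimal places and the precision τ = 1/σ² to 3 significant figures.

The p-quantile of Normal(μ,σ) is μ + z_p·σ, with z_{0.11} = -1.227 and z_{0.92} = 1.405.
Eliminate σ: μ = (z₂·x₁ − z₁·x₂)/(z₂ − z₁) = (1.405·-48.5 − (-1.227)·34.3)/2.632 = -9.909.
Then σ = (x₂ − x₁)/(z₂ − z₁) = (34.3 − -48.5)/2.632 = 31.464.
Precision τ = 1/σ² = 1/31.46² = 0.00101.

μ = -9.909, τ = 0.00101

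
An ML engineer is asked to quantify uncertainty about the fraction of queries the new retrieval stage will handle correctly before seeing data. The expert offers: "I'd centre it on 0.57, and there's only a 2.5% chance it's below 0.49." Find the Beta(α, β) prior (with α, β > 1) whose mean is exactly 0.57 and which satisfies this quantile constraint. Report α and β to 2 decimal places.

α ≈ 84.93, β ≈ 64.07

With mean 0.57 fixed, write α = 0.57s, β = 0.43s where s = α+β.
Need P(θ < 0.49) = 0.025 under Beta(0.57s, 0.43s). Normal approximation: (q−m)/√(m(1−m)/s) ≈ z_{0.025} = -1.96, so s ≈ 0.57·0.43·(-1.96)²/(0.49−0.57)² = 147.1.
At s = 147.1: P(θ<0.49) ≈ 0.026. Adjusting to match 0.025 gives s ≈ 149.00.
So α = 0.57·149.00 ≈ 84.93, β = 0.43·149.00 ≈ 64.07.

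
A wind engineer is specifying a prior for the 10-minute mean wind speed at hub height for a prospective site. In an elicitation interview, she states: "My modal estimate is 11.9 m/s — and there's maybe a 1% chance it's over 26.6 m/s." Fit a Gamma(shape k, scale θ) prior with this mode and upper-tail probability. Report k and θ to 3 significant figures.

k ≈ 8.43, θ ≈ 1.6

Gamma(k,θ) with k>1 has mode (k−1)θ, so θ = 11.9/(k−1).
Need P(X < 26.6) = 0.99 with θ tied to k this way. Start at k = 2, θ = 11.9: P(X<26.6) ≈ 0.654.
Too low — raise k to concentrate. Iterating converges to k ≈ 8.43.
Then θ = 11.9/(8.43−1) ≈ 1.6.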